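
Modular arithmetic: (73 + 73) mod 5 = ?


73 + 73 = 146
146 mod 5 = 1


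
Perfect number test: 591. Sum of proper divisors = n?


Proper divisors of 591: 1, 3, 197
Sum = 1 + 3 + 197 = 201

No, 591 is not perfect (201 ≠ 591)


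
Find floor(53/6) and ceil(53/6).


53/6 = 8.8333
floor = 8
ceil = 9

floor = 8, ceil = 9


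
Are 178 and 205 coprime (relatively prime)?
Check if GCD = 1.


Euclidean algorithm:
205 = 1 * 178 + 27
178 = 6 * 27 + 16
27 = 1 * 16 + 11
16 = 1 * 11 + 5
11 = 2 * 5 + 1
5 = 5 * 1 + 0
GCD(178, 205) = 1

Yes, coprime (GCD = 1)


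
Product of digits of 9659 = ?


9 × 6 × 5 × 9 = 2430


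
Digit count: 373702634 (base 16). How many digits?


373702634 in base 16 = 16463FEA
Number of digits = 8

8 digits (base 16)


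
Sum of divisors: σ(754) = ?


Divisors of 754: 1, 2, 13, 26, 29, 58, 377, 754
Sum = 1 + 2 + 13 + 26 + 29 + 58 + 377 + 754 = 1260

σ(754) = 1260


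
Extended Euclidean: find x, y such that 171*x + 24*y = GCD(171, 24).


Tabular extended Euclidean (each row: r = 171*s + 24*t):
r=171, s=1, t=0
r=24, s=0, t=1
q=7: r=3, s=1, t=-7   [171*(1) + 24*(-7) = 3]
q=8: r=0, s=-8, t=57   [171*(-8) + 24*(57) = 0]
GCD = 3; from the row with r=3: x=1, y=-7
Check: 171*(1) + 24*(-7) = 171 - 168 = 3

GCD = 3, x = 1, y = -7


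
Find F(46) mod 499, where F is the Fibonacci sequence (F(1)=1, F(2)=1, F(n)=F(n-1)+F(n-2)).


F(k) mod 499 for k=1..46:
1, 1, 2, 3, 5, 8, 13, 21, 34, 55, 89, 144, 233, 377, 111, 488, 100, 89, 189, 278, 467, 246, 214, 460, 175, 136, 311, 447, 259, 207, 466, 174, 141, 315, 456, 272, 229, 2, 231, 233, 464, 198, 163, 361, 25, 386
F(46) mod 499 = 386


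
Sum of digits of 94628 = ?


9 + 4 + 6 + 2 + 8 = 29


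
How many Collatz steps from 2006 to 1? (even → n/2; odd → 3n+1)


2006 → 1003 → 3010 → 1505 → 4516 → 2258 → 1129 → 3388 → 1694 → 847 → 2542 → 1271 → 3814 → 1907 → 5722 → 2861 → 8584 → 4292 → 2146 → 1073 → 3220 → 1610 → 805 → 2416 → 1208 → 604 → 302 → 151 → 454 → 227 → 682 → 341 → 1024 → 512 → 256 → 128 → 64 → 32 → 16 → 8 → 4 → 2 → 1
Total steps = 42

42 steps


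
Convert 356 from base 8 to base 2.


356 (base 8) = 238 (decimal)
238 (decimal) = 11101110 (base 2)


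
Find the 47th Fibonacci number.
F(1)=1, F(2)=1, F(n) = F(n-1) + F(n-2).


Sequence: 1, 1, 2, 3, 5, 8, 13, 21, 34, 55, 89, 144, 233, 377, 610, 987, 1597, 2584, 4181, 6765, 10946, 17711, 28657, 46368, 75025, 121393, 196418, 317811, 514229, 832040, 1346269, 2178309, 3524578, 5702887, 9227465, 14930352, 24157817, 39088169, 63245986, 102334155, 165580141, 267914296, 433494437, 701408733, 1134903170, 1836311903, 2971215073
F(47) = 2971215073


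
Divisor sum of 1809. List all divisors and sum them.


Divisors of 1809: 1, 3, 9, 27, 67, 201, 603, 1809
Sum = 1 + 3 + 9 + 27 + 67 + 201 + 603 + 1809 = 2720

σ(1809) = 2720


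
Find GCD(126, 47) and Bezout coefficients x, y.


Tabular extended Euclidean (each row: r = 126*s + 47*t):
r=126, s=1, t=0
r=47, s=0, t=1
q=2: r=32, s=1, t=-2   [126*(1) + 47*(-2) = 32]
q=1: r=15, s=-1, t=3   [126*(-1) + 47*(3) = 15]
q=2: r=2, s=3, t=-8   [126*(3) + 47*(-8) = 2]
q=7: r=1, s=-22, t=59   [126*(-22) + 47*(59) = 1]
q=2: r=0, s=47, t=-126   [126*(47) + 47*(-126) = 0]
GCD = 1; from the row with r=1: x=-22, y=59
Check: 126*(-22) + 47*(59) = -2772 + 2773 = 1

GCD = 1, x = -22, y = 59


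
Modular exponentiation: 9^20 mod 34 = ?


9^1 mod 34 = 9
9^2 mod 34 = 13
9^3 mod 34 = 15
9^4 mod 34 = 33
9^5 mod 34 = 25
9^6 mod 34 = 21
9^7 mod 34 = 19
9^8 mod 34 = 1
9^9 mod 34 = 9
9^10 mod 34 = 13
9^11 mod 34 = 15
9^12 mod 34 = 33
9^13 mod 34 = 25
9^14 mod 34 = 21
9^15 mod 34 = 19
9^16 mod 34 = 1
9^17 mod 34 = 9
9^18 mod 34 = 13
9^19 mod 34 = 15
9^20 mod 34 = 33


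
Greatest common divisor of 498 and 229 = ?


498 = 2 * 229 + 40
229 = 5 * 40 + 29
40 = 1 * 29 + 11
29 = 2 * 11 + 7
11 = 1 * 7 + 4
7 = 1 * 4 + 3
4 = 1 * 3 + 1
3 = 3 * 1 + 0
GCD = 1


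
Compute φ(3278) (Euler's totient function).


3278 = 2 × 11 × 149
Prime factors: 2, 11, 149
φ(3278) = 3278 × (1-1/2) × (1-1/11) × (1-1/149)
= 3278 × 1/2 × 10/11 × 148/149 = 1480

φ(3278) = 1480


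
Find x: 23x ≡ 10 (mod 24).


GCD(23, 24) = 1, unique solution
a^(-1) mod 24 = 23
x = 23 * 10 mod 24 = 14

x ≡ 14 (mod 24)


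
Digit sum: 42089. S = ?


4 + 2 + 0 + 8 + 9 = 23


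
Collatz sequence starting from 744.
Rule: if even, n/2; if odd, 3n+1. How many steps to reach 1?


744 → 372 → 186 → 93 → 280 → 140 → 70 → 35 → 106 → 53 → 160 → 80 → 40 → 20 → 10 → 5 → 16 → 8 → 4 → 2 → 1
Total steps = 20

20 steps


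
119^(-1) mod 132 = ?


Use the extended Euclidean algorithm on (132, 119); each row r = 132*s + 119*t:
r=132, s=1, t=0
r=119, s=0, t=1
q=1: r=13, s=1, t=-1   [132*(1) + 119*(-1) = 13]
q=9: r=2, s=-9, t=10   [132*(-9) + 119*(10) = 2]
q=6: r=1, s=55, t=-61   [132*(55) + 119*(-61) = 1]
q=2: r=0, s=-119, t=132   [132*(-119) + 119*(132) = 0]
GCD = 1 with t = -61, so 119*(-61) ≡ 1 (mod 132)
Inverse = -61 mod 132 = 71
Check: 119 * 71 = 8449 ≡ 1 (mod 132)

119^(-1) ≡ 71 (mod 132)


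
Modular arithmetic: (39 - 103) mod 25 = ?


39 - 103 = -64
-64 mod 25 = 11


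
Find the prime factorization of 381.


381 / 3 = 127
127 / 127 = 1
381 = 3 × 127


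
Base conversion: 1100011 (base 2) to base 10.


1100011 (base 2) = 99 (decimal)
99 (decimal) = 99 (base 10)


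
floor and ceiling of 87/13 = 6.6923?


87/13 = 6.6923
floor = 6
ceil = 7

floor = 6, ceil = 7


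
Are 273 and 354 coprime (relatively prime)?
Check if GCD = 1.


Euclidean algorithm:
354 = 1 * 273 + 81
273 = 3 * 81 + 30
81 = 2 * 30 + 21
30 = 1 * 21 + 9
21 = 2 * 9 + 3
9 = 3 * 3 + 0
GCD(273, 354) = 3

No, not coprime (GCD = 3)


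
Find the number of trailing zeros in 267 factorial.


floor(267/5) = 53
floor(267/25) = 10
floor(267/125) = 2
Total = 65

65 trailing zeros


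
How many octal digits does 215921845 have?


215921845 in base 8 = 1467532265
Number of digits = 10

10 digits (base 8)


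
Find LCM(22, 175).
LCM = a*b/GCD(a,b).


GCD(22, 175) = 1
LCM = 22*175/1 = 3850/1 = 3850

LCM = 3850


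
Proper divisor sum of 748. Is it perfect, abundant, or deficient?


Proper divisors: 1, 2, 4, 11, 17, 22, 34, 44, 68, 187, 374
Sum = 1 + 2 + 4 + 11 + 17 + 22 + 34 + 44 + 68 + 187 + 374 = 764
764 > 748 → abundant

s(748) = 764 (abundant)


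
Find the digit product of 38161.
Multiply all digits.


3 × 8 × 1 × 6 × 1 = 144


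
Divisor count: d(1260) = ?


1260 = 2^2 × 3^2 × 5^1 × 7^1
d(1260) = (2+1) × (2+1) × (1+1) × (1+1) = 36

36 divisors


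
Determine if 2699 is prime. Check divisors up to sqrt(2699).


Check divisors up to sqrt(2699) = 51.9519
No divisors found.
2699 is prime.

Yes, 2699 is prime


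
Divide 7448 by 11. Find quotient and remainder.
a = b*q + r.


7448 = 11 * 677 + 1
Check: 7447 + 1 = 7448

q = 677, r = 1


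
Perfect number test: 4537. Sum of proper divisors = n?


Proper divisors of 4537: 1, 13, 349
Sum = 1 + 13 + 349 = 363

No, 4537 is not perfect (363 ≠ 4537)


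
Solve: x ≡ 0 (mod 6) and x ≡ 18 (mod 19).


M = 6*19 = 114
M1 = M/6 = 19, M2 = M/19 = 6
M1^(-1) mod 6 = 1, M2^(-1) mod 19 = 16
x = 0*19*1 + 18*6*16 = 1728
1728 mod 114 = 18
Check: 18 mod 6 = 0 ✓, 18 mod 19 = 18 ✓

x ≡ 18 (mod 114)


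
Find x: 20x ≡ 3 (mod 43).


GCD(20, 43) = 1, unique solution
a^(-1) mod 43 = 28
x = 28 * 3 mod 43 = 41

x ≡ 41 (mod 43)


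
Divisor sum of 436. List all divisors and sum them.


Divisors of 436: 1, 2, 4, 109, 218, 436
Sum = 1 + 2 + 4 + 109 + 218 + 436 = 770

σ(436) = 770


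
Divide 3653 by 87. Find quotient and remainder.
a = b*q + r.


3653 = 87 * 41 + 86
Check: 3567 + 86 = 3653

q = 41, r = 86


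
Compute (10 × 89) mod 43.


10 × 89 = 890
890 mod 43 = 30


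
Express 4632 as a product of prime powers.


4632 / 2 = 2316
2316 / 2 = 1158
1158 / 2 = 579
579 / 3 = 193
193 / 193 = 1
4632 = 2^3 × 3 × 193


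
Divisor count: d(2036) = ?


2036 = 2^2 × 509^1
d(2036) = (2+1) × (1+1) = 6

6 divisors


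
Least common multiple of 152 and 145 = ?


GCD(152, 145) = 1
LCM = 152*145/1 = 22040/1 = 22040

LCM = 22040


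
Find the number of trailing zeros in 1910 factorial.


floor(1910/5) = 382
floor(1910/25) = 76
floor(1910/125) = 15
floor(1910/625) = 3
Total = 476

476 trailing zeros


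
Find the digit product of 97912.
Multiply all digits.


9 × 7 × 9 × 1 × 2 = 1134


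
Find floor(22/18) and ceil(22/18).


22/18 = 1.2222
floor = 1
ceil = 2

floor = 1, ceil = 2


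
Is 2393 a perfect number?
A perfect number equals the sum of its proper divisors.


Proper divisors of 2393: 1
Sum = 1 = 1

No, 2393 is not perfect (1 ≠ 2393)


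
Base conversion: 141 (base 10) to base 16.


141 (base 10) = 141 (decimal)
141 (decimal) = 8D (base 16)


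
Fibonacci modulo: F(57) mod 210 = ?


F(k) mod 210 for k=1..57:
1, 1, 2, 3, 5, 8, 13, 21, 34, 55, 89, 144, 23, 167, 190, 147, 127, 64, 191, 45, 26, 71, 97, 168, 55, 13, 68, 81, 149, 20, 169, 189, 148, 127, 65, 192, 47, 29, 76, 105, 181, 76, 47, 123, 170, 83, 43, 126, 169, 85, 44, 129, 173, 92, 55, 147, 202
F(57) mod 210 = 202


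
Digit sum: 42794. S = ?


4 + 2 + 7 + 9 + 4 = 26


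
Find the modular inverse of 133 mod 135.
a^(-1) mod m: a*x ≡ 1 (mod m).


Use the extended Euclidean algorithm on (135, 133); each row r = 135*s + 133*t:
r=135, s=1, t=0
r=133, s=0, t=1
q=1: r=2, s=1, t=-1   [135*(1) + 133*(-1) = 2]
q=66: r=1, s=-66, t=67   [135*(-66) + 133*(67) = 1]
q=2: r=0, s=133, t=-135   [135*(133) + 133*(-135) = 0]
GCD = 1 with t = 67, so 133*(67) ≡ 1 (mod 135)
Inverse = 67 mod 135 = 67
Check: 133 * 67 = 8911 ≡ 1 (mod 135)

133^(-1) ≡ 67 (mod 135)


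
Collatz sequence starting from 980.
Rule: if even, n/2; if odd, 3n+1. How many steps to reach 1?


980 → 490 → 245 → 736 → 368 → 184 → 92 → 46 → 23 → 70 → 35 → 106 → 53 → 160 → 80 → 40 → 20 → 10 → 5 → 16 → 8 → 4 → 2 → 1
Total steps = 23

23 steps


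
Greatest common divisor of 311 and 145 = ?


311 = 2 * 145 + 21
145 = 6 * 21 + 19
21 = 1 * 19 + 2
19 = 9 * 2 + 1
2 = 2 * 1 + 0
GCD = 1


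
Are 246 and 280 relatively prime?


Euclidean algorithm:
280 = 1 * 246 + 34
246 = 7 * 34 + 8
34 = 4 * 8 + 2
8 = 4 * 2 + 0
GCD(246, 280) = 2

No, not coprime (GCD = 2)


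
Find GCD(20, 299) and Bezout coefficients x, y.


Tabular extended Euclidean (each row: r = 20*s + 299*t):
r=20, s=1, t=0
r=299, s=0, t=1
q=0: r=20, s=1, t=0   [20*(1) + 299*(0) = 20]
q=14: r=19, s=-14, t=1   [20*(-14) + 299*(1) = 19]
q=1: r=1, s=15, t=-1   [20*(15) + 299*(-1) = 1]
q=19: r=0, s=-299, t=20   [20*(-299) + 299*(20) = 0]
GCD = 1; from the row with r=1: x=15, y=-1
Check: 20*(15) + 299*(-1) = 300 - 299 = 1

GCD = 1, x = 15, y = -1


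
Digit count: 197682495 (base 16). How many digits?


197682495 in base 16 = BC8653F
Number of digits = 7

7 digits (base 16)


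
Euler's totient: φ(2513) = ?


2513 = 7 × 359
Prime factors: 7, 359
φ(2513) = 2513 × (1-1/7) × (1-1/359)
= 2513 × 6/7 × 358/359 = 2148

φ(2513) = 2148


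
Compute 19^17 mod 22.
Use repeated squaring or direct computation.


19^1 mod 22 = 19
19^2 mod 22 = 9
19^3 mod 22 = 17
19^4 mod 22 = 15
19^5 mod 22 = 21
19^6 mod 22 = 3
19^7 mod 22 = 13
19^8 mod 22 = 5
19^9 mod 22 = 7
19^10 mod 22 = 1
19^11 mod 22 = 19
19^12 mod 22 = 9
19^13 mod 22 = 17
19^14 mod 22 = 15
19^15 mod 22 = 21
19^16 mod 22 = 3
19^17 mod 22 = 13


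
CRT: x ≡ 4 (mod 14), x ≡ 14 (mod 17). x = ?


M = 14*17 = 238
M1 = M/14 = 17, M2 = M/17 = 14
M1^(-1) mod 14 = 5, M2^(-1) mod 17 = 11
x = 4*17*5 + 14*14*11 = 2496
2496 mod 238 = 116
Check: 116 mod 14 = 4 ✓, 116 mod 17 = 14 ✓

x ≡ 116 (mod 238)


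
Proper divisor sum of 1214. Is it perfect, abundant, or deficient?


Proper divisors: 1, 2, 607
Sum = 1 + 2 + 607 = 610
610 < 1214 → deficient

s(1214) = 610 (deficient)


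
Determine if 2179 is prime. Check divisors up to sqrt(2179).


Check divisors up to sqrt(2179) = 46.6798
No divisors found.
2179 is prime.

Yes, 2179 is prime


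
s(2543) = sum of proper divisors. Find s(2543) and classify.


Proper divisors: 1
Sum = 1 = 1
1 < 2543 → deficient

s(2543) = 1 (deficient)


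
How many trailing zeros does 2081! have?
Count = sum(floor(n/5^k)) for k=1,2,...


floor(2081/5) = 416
floor(2081/25) = 83
floor(2081/125) = 16
floor(2081/625) = 3
Total = 518

518 trailing zeros


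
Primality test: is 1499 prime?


Check divisors up to sqrt(1499) = 38.7169
No divisors found.
1499 is prime.

Yes, 1499 is prime


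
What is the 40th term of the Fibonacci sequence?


Sequence: 1, 1, 2, 3, 5, 8, 13, 21, 34, 55, 89, 144, 233, 377, 610, 987, 1597, 2584, 4181, 6765, 10946, 17711, 28657, 46368, 75025, 121393, 196418, 317811, 514229, 832040, 1346269, 2178309, 3524578, 5702887, 9227465, 14930352, 24157817, 39088169, 63245986, 102334155
F(40) = 102334155


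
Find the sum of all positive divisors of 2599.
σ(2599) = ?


Divisors of 2599: 1, 23, 113, 2599
Sum = 1 + 23 + 113 + 2599 = 2736

σ(2599) = 2736


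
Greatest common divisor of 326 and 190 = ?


326 = 1 * 190 + 136
190 = 1 * 136 + 54
136 = 2 * 54 + 28
54 = 1 * 28 + 26
28 = 1 * 26 + 2
26 = 13 * 2 + 0
GCD = 2


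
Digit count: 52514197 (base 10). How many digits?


52514197 has 8 digits in base 10
floor(log10(52514197)) + 1 = floor(7.7203) + 1 = 8

8 digits (base 10)


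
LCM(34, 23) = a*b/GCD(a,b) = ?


GCD(34, 23) = 1
LCM = 34*23/1 = 782/1 = 782

LCM = 782


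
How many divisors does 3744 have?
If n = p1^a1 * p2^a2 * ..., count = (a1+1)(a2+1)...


3744 = 2^5 × 3^2 × 13^1
d(3744) = (5+1) × (2+1) × (1+1) = 36

36 divisors


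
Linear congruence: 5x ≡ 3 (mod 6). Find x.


GCD(5, 6) = 1, unique solution
a^(-1) mod 6 = 5
x = 5 * 3 mod 6 = 3

x ≡ 3 (mod 6)


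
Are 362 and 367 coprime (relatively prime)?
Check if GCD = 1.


Euclidean algorithm:
367 = 1 * 362 + 5
362 = 72 * 5 + 2
5 = 2 * 2 + 1
2 = 2 * 1 + 0
GCD(362, 367) = 1

Yes, coprime (GCD = 1)


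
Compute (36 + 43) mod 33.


36 + 43 = 79
79 mod 33 = 13


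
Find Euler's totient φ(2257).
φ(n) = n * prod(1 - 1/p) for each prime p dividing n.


2257 = 37 × 61
Prime factors: 37, 61
φ(2257) = 2257 × (1-1/37) × (1-1/61)
= 2257 × 36/37 × 60/61 = 2160

φ(2257) = 2160


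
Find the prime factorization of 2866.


2866 / 2 = 1433
1433 / 1433 = 1
2866 = 2 × 1433


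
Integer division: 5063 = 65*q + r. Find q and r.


5063 = 65 * 77 + 58
Check: 5005 + 58 = 5063

q = 77, r = 58


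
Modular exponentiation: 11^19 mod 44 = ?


11^1 mod 44 = 11
11^2 mod 44 = 33
11^3 mod 44 = 11
11^4 mod 44 = 33
11^5 mod 44 = 11
11^6 mod 44 = 33
11^7 mod 44 = 11
11^8 mod 44 = 33
11^9 mod 44 = 11
11^10 mod 44 = 33
11^11 mod 44 = 11
11^12 mod 44 = 33
11^13 mod 44 = 11
11^14 mod 44 = 33
11^15 mod 44 = 11
11^16 mod 44 = 33
11^17 mod 44 = 11
11^18 mod 44 = 33
11^19 mod 44 = 11


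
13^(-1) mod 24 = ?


Use the extended Euclidean algorithm on (24, 13); each row r = 24*s + 13*t:
r=24, s=1, t=0
r=13, s=0, t=1
q=1: r=11, s=1, t=-1   [24*(1) + 13*(-1) = 11]
q=1: r=2, s=-1, t=2   [24*(-1) + 13*(2) = 2]
q=5: r=1, s=6, t=-11   [24*(6) + 13*(-11) = 1]
q=2: r=0, s=-13, t=24   [24*(-13) + 13*(24) = 0]
GCD = 1 with t = -11, so 13*(-11) ≡ 1 (mod 24)
Inverse = -11 mod 24 = 13
Check: 13 * 13 = 169 ≡ 1 (mod 24)

13^(-1) ≡ 13 (mod 24)


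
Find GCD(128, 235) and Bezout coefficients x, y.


Tabular extended Euclidean (each row: r = 128*s + 235*t):
r=128, s=1, t=0
r=235, s=0, t=1
q=0: r=128, s=1, t=0   [128*(1) + 235*(0) = 128]
q=1: r=107, s=-1, t=1   [128*(-1) + 235*(1) = 107]
q=1: r=21, s=2, t=-1   [128*(2) + 235*(-1) = 21]
q=5: r=2, s=-11, t=6   [128*(-11) + 235*(6) = 2]
q=10: r=1, s=112, t=-61   [128*(112) + 235*(-61) = 1]
q=2: r=0, s=-235, t=128   [128*(-235) + 235*(128) = 0]
GCD = 1; from the row with r=1: x=112, y=-61
Check: 128*(112) + 235*(-61) = 14336 - 14335 = 1

GCD = 1, x = 112, y = -61


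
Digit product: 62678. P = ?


6 × 2 × 6 × 7 × 8 = 4032


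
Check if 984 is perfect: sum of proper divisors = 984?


Proper divisors of 984: 1, 2, 3, 4, 6, 8, 12, 24, 41, 82, 123, 164, 246, 328, 492
Sum = 1 + 2 + 3 + 4 + 6 + 8 + 12 + 24 + 41 + 82 + 123 + 164 + 246 + 328 + 492 = 1536

No, 984 is not perfect (1536 ≠ 984)


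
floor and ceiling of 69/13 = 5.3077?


69/13 = 5.3077
floor = 5
ceil = 6

floor = 5, ceil = 6


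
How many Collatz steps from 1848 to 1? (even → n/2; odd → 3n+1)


1848 → 924 → 462 → 231 → 694 → 347 → 1042 → 521 → 1564 → 782 → 391 → 1174 → 587 → 1762 → 881 → 2644 → 1322 → 661 → 1984 → 992 → 496 → 248 → 124 → 62 → 31 → 94 → 47 → 142 → 71 → 214 → 107 → 322 → 161 → 484 → 242 → 121 → 364 → 182 → 91 → 274 → 137 → 412 → 206 → 103 → 310 → 155 → 466 → 233 → 700 → 350 → 175 → 526 → 263 → 790 → 395 → 1186 → 593 → 1780 → 890 → 445 → 1336 → 668 → 334 → 167 → 502 → 251 → 754 → 377 → 1132 → 566 → 283 → 850 → 425 → 1276 → 638 → 319 → 958 → 479 → 1438 → 719 → 2158 → 1079 → 3238 → 1619 → 4858 → 2429 → 7288 → 3644 → 1822 → 911 → 2734 → 1367 → 4102 → 2051 → 6154 → 3077 → 9232 → 4616 → 2308 → 1154 → 577 → 1732 → 866 → 433 → 1300 → 650 → 325 → 976 → 488 → 244 → 122 → 61 → 184 → 92 → 46 → 23 → 70 → 35 → 106 → 53 → 160 → 80 → 40 → 20 → 10 → 5 → 16 → 8 → 4 → 2 → 1
Total steps = 130

130 steps


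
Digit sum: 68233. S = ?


6 + 8 + 2 + 3 + 3 = 22


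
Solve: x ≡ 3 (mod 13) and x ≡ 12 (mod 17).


M = 13*17 = 221
M1 = M/13 = 17, M2 = M/17 = 13
M1^(-1) mod 13 = 10, M2^(-1) mod 17 = 4
x = 3*17*10 + 12*13*4 = 1134
1134 mod 221 = 29
Check: 29 mod 13 = 3 ✓, 29 mod 17 = 12 ✓

x ≡ 29 (mod 221)


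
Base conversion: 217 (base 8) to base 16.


217 (base 8) = 143 (decimal)
143 (decimal) = 8F (base 16)


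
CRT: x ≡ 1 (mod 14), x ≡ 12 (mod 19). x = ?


M = 14*19 = 266
M1 = M/14 = 19, M2 = M/19 = 14
M1^(-1) mod 14 = 3, M2^(-1) mod 19 = 15
x = 1*19*3 + 12*14*15 = 2577
2577 mod 266 = 183
Check: 183 mod 14 = 1 ✓, 183 mod 19 = 12 ✓

x ≡ 183 (mod 266)


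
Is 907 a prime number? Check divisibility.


Check divisors up to sqrt(907) = 30.1164
No divisors found.
907 is prime.

Yes, 907 is prime


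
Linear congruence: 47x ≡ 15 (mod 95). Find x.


GCD(47, 95) = 1, unique solution
a^(-1) mod 95 = 93
x = 93 * 15 mod 95 = 65

x ≡ 65 (mod 95)


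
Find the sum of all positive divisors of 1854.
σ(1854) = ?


Divisors of 1854: 1, 2, 3, 6, 9, 18, 103, 206, 309, 618, 927, 1854
Sum = 1 + 2 + 3 + 6 + 9 + 18 + 103 + 206 + 309 + 618 + 927 + 1854 = 4056

σ(1854) = 4056


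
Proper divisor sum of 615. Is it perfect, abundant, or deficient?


Proper divisors: 1, 3, 5, 15, 41, 123, 205
Sum = 1 + 3 + 5 + 15 + 41 + 123 + 205 = 393
393 < 615 → deficient

s(615) = 393 (deficient)


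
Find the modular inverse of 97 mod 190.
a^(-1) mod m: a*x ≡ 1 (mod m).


Use the extended Euclidean algorithm on (190, 97); each row r = 190*s + 97*t:
r=190, s=1, t=0
r=97, s=0, t=1
q=1: r=93, s=1, t=-1   [190*(1) + 97*(-1) = 93]
q=1: r=4, s=-1, t=2   [190*(-1) + 97*(2) = 4]
q=23: r=1, s=24, t=-47   [190*(24) + 97*(-47) = 1]
q=4: r=0, s=-97, t=190   [190*(-97) + 97*(190) = 0]
GCD = 1 with t = -47, so 97*(-47) ≡ 1 (mod 190)
Inverse = -47 mod 190 = 143
Check: 97 * 143 = 13871 ≡ 1 (mod 190)

97^(-1) ≡ 143 (mod 190)


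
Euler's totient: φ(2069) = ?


2069 = 2069
Prime factors: 2069
φ(2069) = 2069 × (1-1/2069)
= 2069 × 2068/2069 = 2068

φ(2069) = 2068


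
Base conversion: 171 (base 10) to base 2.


171 (base 10) = 171 (decimal)
171 (decimal) = 10101011 (base 2)


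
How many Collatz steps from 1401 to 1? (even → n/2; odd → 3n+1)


1401 → 4204 → 2102 → 1051 → 3154 → 1577 → 4732 → 2366 → 1183 → 3550 → 1775 → 5326 → 2663 → 7990 → 3995 → 11986 → 5993 → 17980 → 8990 → 4495 → 13486 → 6743 → 20230 → 10115 → 30346 → 15173 → 45520 → 22760 → 11380 → 5690 → 2845 → 8536 → 4268 → 2134 → 1067 → 3202 → 1601 → 4804 → 2402 → 1201 → 3604 → 1802 → 901 → 2704 → 1352 → 676 → 338 → 169 → 508 → 254 → 127 → 382 → 191 → 574 → 287 → 862 → 431 → 1294 → 647 → 1942 → 971 → 2914 → 1457 → 4372 → 2186 → 1093 → 3280 → 1640 → 820 → 410 → 205 → 616 → 308 → 154 → 77 → 232 → 116 → 58 → 29 → 88 → 44 → 22 → 11 → 34 → 17 → 52 → 26 → 13 → 40 → 20 → 10 → 5 → 16 → 8 → 4 → 2 → 1
Total steps = 96

96 steps


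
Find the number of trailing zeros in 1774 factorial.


floor(1774/5) = 354
floor(1774/25) = 70
floor(1774/125) = 14
floor(1774/625) = 2
Total = 440

440 trailing zeros


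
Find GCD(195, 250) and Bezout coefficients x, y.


Tabular extended Euclidean (each row: r = 195*s + 250*t):
r=195, s=1, t=0
r=250, s=0, t=1
q=0: r=195, s=1, t=0   [195*(1) + 250*(0) = 195]
q=1: r=55, s=-1, t=1   [195*(-1) + 250*(1) = 55]
q=3: r=30, s=4, t=-3   [195*(4) + 250*(-3) = 30]
q=1: r=25, s=-5, t=4   [195*(-5) + 250*(4) = 25]
q=1: r=5, s=9, t=-7   [195*(9) + 250*(-7) = 5]
q=5: r=0, s=-50, t=39   [195*(-50) + 250*(39) = 0]
GCD = 5; from the row with r=5: x=9, y=-7
Check: 195*(9) + 250*(-7) = 1755 - 1750 = 5

GCD = 5, x = 9, y = -7


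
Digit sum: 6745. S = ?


6 + 7 + 4 + 5 = 22


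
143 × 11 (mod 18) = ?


143 × 11 = 1573
1573 mod 18 = 7


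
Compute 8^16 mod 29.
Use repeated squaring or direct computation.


8^1 mod 29 = 8
8^2 mod 29 = 6
8^3 mod 29 = 19
8^4 mod 29 = 7
8^5 mod 29 = 27
8^6 mod 29 = 13
8^7 mod 29 = 17
8^8 mod 29 = 20
8^9 mod 29 = 15
8^10 mod 29 = 4
8^11 mod 29 = 3
8^12 mod 29 = 24
8^13 mod 29 = 18
8^14 mod 29 = 28
8^15 mod 29 = 21
8^16 mod 29 = 23


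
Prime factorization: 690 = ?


690 / 2 = 345
345 / 3 = 115
115 / 5 = 23
23 / 23 = 1
690 = 2 × 3 × 5 × 23


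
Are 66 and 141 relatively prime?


Euclidean algorithm:
141 = 2 * 66 + 9
66 = 7 * 9 + 3
9 = 3 * 3 + 0
GCD(66, 141) = 3

No, not coprime (GCD = 3)


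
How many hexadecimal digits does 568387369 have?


568387369 in base 16 = 21E0E729
Number of digits = 8

8 digits (base 16)


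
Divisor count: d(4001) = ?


4001 = 4001^1
d(4001) = (1+1) = 2

2 divisors


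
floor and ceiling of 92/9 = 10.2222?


92/9 = 10.2222
floor = 10
ceil = 11

floor = 10, ceil = 11


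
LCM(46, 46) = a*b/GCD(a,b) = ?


GCD(46, 46) = 46
LCM = 46*46/46 = 2116/46 = 46

LCM = 46


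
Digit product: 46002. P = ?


4 × 6 × 0 × 0 × 2 = 0


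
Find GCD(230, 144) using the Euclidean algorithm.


230 = 1 * 144 + 86
144 = 1 * 86 + 58
86 = 1 * 58 + 28
58 = 2 * 28 + 2
28 = 14 * 2 + 0
GCD = 2


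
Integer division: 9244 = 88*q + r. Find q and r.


9244 = 88 * 105 + 4
Check: 9240 + 4 = 9244

q = 105, r = 4


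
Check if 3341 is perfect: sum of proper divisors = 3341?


Proper divisors of 3341: 1, 13, 257
Sum = 1 + 13 + 257 = 271

No, 3341 is not perfect (271 ≠ 3341)


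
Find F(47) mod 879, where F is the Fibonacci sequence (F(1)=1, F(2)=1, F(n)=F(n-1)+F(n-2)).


F(k) mod 879 for k=1..47:
1, 1, 2, 3, 5, 8, 13, 21, 34, 55, 89, 144, 233, 377, 610, 108, 718, 826, 665, 612, 398, 131, 529, 660, 310, 91, 401, 492, 14, 506, 520, 147, 667, 814, 602, 537, 260, 797, 178, 96, 274, 370, 644, 135, 779, 35, 814
F(47) mod 879 = 814


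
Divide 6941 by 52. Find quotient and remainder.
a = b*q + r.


6941 = 52 * 133 + 25
Check: 6916 + 25 = 6941

q = 133, r = 25


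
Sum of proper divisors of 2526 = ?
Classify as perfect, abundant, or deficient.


Proper divisors: 1, 2, 3, 6, 421, 842, 1263
Sum = 1 + 2 + 3 + 6 + 421 + 842 + 1263 = 2538
2538 > 2526 → abundant

s(2526) = 2538 (abundant)


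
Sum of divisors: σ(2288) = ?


Divisors of 2288: 1, 2, 4, 8, 11, 13, 16, 22, 26, 44, 52, 88, 104, 143, 176, 208, 286, 572, 1144, 2288
Sum = 1 + 2 + 4 + 8 + 11 + 13 + 16 + 22 + 26 + 44 + 52 + 88 + 104 + 143 + 176 + 208 + 286 + 572 + 1144 + 2288 = 5208

σ(2288) = 5208


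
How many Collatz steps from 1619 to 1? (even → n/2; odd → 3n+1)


1619 → 4858 → 2429 → 7288 → 3644 → 1822 → 911 → 2734 → 1367 → 4102 → 2051 → 6154 → 3077 → 9232 → 4616 → 2308 → 1154 → 577 → 1732 → 866 → 433 → 1300 → 650 → 325 → 976 → 488 → 244 → 122 → 61 → 184 → 92 → 46 → 23 → 70 → 35 → 106 → 53 → 160 → 80 → 40 → 20 → 10 → 5 → 16 → 8 → 4 → 2 → 1
Total steps = 47

47 steps


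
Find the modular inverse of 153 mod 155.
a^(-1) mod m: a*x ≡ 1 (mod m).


Use the extended Euclidean algorithm on (155, 153); each row r = 155*s + 153*t:
r=155, s=1, t=0
r=153, s=0, t=1
q=1: r=2, s=1, t=-1   [155*(1) + 153*(-1) = 2]
q=76: r=1, s=-76, t=77   [155*(-76) + 153*(77) = 1]
q=2: r=0, s=153, t=-155   [155*(153) + 153*(-155) = 0]
GCD = 1 with t = 77, so 153*(77) ≡ 1 (mod 155)
Inverse = 77 mod 155 = 77
Check: 153 * 77 = 11781 ≡ 1 (mod 155)

153^(-1) ≡ 77 (mod 155)


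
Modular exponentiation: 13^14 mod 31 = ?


13^1 mod 31 = 13
13^2 mod 31 = 14
13^3 mod 31 = 27
13^4 mod 31 = 10
13^5 mod 31 = 6
13^6 mod 31 = 16
13^7 mod 31 = 22
13^8 mod 31 = 7
13^9 mod 31 = 29
13^10 mod 31 = 5
13^11 mod 31 = 3
13^12 mod 31 = 8
13^13 mod 31 = 11
13^14 mod 31 = 19


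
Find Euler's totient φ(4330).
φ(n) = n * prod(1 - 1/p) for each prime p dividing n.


4330 = 2 × 5 × 433
Prime factors: 2, 5, 433
φ(4330) = 4330 × (1-1/2) × (1-1/5) × (1-1/433)
= 4330 × 1/2 × 4/5 × 432/433 = 1728

φ(4330) = 1728


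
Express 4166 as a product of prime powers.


4166 / 2 = 2083
2083 / 2083 = 1
4166 = 2 × 2083


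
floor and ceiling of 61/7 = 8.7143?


61/7 = 8.7143
floor = 8
ceil = 9

floor = 8, ceil = 9


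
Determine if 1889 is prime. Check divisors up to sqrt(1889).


Check divisors up to sqrt(1889) = 43.4626
No divisors found.
1889 is prime.

Yes, 1889 is prime


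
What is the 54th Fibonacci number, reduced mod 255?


F(k) mod 255 for k=1..54:
1, 1, 2, 3, 5, 8, 13, 21, 34, 55, 89, 144, 233, 122, 100, 222, 67, 34, 101, 135, 236, 116, 97, 213, 55, 13, 68, 81, 149, 230, 124, 99, 223, 67, 35, 102, 137, 239, 121, 105, 226, 76, 47, 123, 170, 38, 208, 246, 199, 190, 134, 69, 203, 17
F(54) mod 255 = 17


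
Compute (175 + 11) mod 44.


175 + 11 = 186
186 mod 44 = 10


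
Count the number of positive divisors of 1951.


1951 = 1951^1
d(1951) = (1+1) = 2

2 divisors


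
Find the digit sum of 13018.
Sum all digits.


1 + 3 + 0 + 1 + 8 = 13


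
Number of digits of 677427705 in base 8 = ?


677427705 in base 8 = 5030134771
Number of digits = 10

10 digits (base 8)


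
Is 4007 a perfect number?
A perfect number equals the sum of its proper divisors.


Proper divisors of 4007: 1
Sum = 1 = 1

No, 4007 is not perfect (1 ≠ 4007)


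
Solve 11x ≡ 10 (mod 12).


GCD(11, 12) = 1, unique solution
a^(-1) mod 12 = 11
x = 11 * 10 mod 12 = 2

x ≡ 2 (mod 12)


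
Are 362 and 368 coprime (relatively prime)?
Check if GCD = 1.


Euclidean algorithm:
368 = 1 * 362 + 6
362 = 60 * 6 + 2
6 = 3 * 2 + 0
GCD(362, 368) = 2

No, not coprime (GCD = 2)


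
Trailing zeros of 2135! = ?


floor(2135/5) = 427
floor(2135/25) = 85
floor(2135/125) = 17
floor(2135/625) = 3
Total = 532

532 trailing zeros


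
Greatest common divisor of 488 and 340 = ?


488 = 1 * 340 + 148
340 = 2 * 148 + 44
148 = 3 * 44 + 16
44 = 2 * 16 + 12
16 = 1 * 12 + 4
12 = 3 * 4 + 0
GCD = 4


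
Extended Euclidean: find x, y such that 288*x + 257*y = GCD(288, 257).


Tabular extended Euclidean (each row: r = 288*s + 257*t):
r=288, s=1, t=0
r=257, s=0, t=1
q=1: r=31, s=1, t=-1   [288*(1) + 257*(-1) = 31]
q=8: r=9, s=-8, t=9   [288*(-8) + 257*(9) = 9]
q=3: r=4, s=25, t=-28   [288*(25) + 257*(-28) = 4]
q=2: r=1, s=-58, t=65   [288*(-58) + 257*(65) = 1]
q=4: r=0, s=257, t=-288   [288*(257) + 257*(-288) = 0]
GCD = 1; from the row with r=1: x=-58, y=65
Check: 288*(-58) + 257*(65) = -16704 + 16705 = 1

GCD = 1, x = -58, y = 65


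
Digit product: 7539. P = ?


7 × 5 × 3 × 9 = 945


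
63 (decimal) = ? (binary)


63 (base 10) = 63 (decimal)
63 (decimal) = 111111 (base 2)


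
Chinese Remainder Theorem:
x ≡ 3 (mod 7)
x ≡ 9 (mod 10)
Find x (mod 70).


M = 7*10 = 70
M1 = M/7 = 10, M2 = M/10 = 7
M1^(-1) mod 7 = 5, M2^(-1) mod 10 = 3
x = 3*10*5 + 9*7*3 = 339
339 mod 70 = 59
Check: 59 mod 7 = 3 ✓, 59 mod 10 = 9 ✓

x ≡ 59 (mod 70)


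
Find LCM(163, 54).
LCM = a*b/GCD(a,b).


GCD(163, 54) = 1
LCM = 163*54/1 = 8802/1 = 8802

LCM = 8802


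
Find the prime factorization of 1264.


1264 / 2 = 632
632 / 2 = 316
316 / 2 = 158
158 / 2 = 79
79 / 79 = 1
1264 = 2^4 × 79


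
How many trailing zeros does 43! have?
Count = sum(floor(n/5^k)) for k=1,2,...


floor(43/5) = 8
floor(43/25) = 1
Total = 9

9 trailing zeros


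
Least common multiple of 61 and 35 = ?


GCD(61, 35) = 1
LCM = 61*35/1 = 2135/1 = 2135

LCM = 2135


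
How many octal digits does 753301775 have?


753301775 in base 8 = 5471474417
Number of digits = 10

10 digits (base 8)


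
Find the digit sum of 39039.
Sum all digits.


3 + 9 + 0 + 3 + 9 = 24


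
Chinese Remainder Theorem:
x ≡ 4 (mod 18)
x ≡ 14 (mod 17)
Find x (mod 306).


M = 18*17 = 306
M1 = M/18 = 17, M2 = M/17 = 18
M1^(-1) mod 18 = 17, M2^(-1) mod 17 = 1
x = 4*17*17 + 14*18*1 = 1408
1408 mod 306 = 184
Check: 184 mod 18 = 4 ✓, 184 mod 17 = 14 ✓

x ≡ 184 (mod 306)


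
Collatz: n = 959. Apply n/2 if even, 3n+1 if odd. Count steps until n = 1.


959 → 2878 → 1439 → 4318 → 2159 → 6478 → 3239 → 9718 → 4859 → 14578 → 7289 → 21868 → 10934 → 5467 → 16402 → 8201 → 24604 → 12302 → 6151 → 18454 → 9227 → 27682 → 13841 → 41524 → 20762 → 10381 → 31144 → 15572 → 7786 → 3893 → 11680 → 5840 → 2920 → 1460 → 730 → 365 → 1096 → 548 → 274 → 137 → 412 → 206 → 103 → 310 → 155 → 466 → 233 → 700 → 350 → 175 → 526 → 263 → 790 → 395 → 1186 → 593 → 1780 → 890 → 445 → 1336 → 668 → 334 → 167 → 502 → 251 → 754 → 377 → 1132 → 566 → 283 → 850 → 425 → 1276 → 638 → 319 → 958 → 479 → 1438 → 719 → 2158 → 1079 → 3238 → 1619 → 4858 → 2429 → 7288 → 3644 → 1822 → 911 → 2734 → 1367 → 4102 → 2051 → 6154 → 3077 → 9232 → 4616 → 2308 → 1154 → 577 → 1732 → 866 → 433 → 1300 → 650 → 325 → 976 → 488 → 244 → 122 → 61 → 184 → 92 → 46 → 23 → 70 → 35 → 106 → 53 → 160 → 80 → 40 → 20 → 10 → 5 → 16 → 8 → 4 → 2 → 1
Total steps = 129

129 steps


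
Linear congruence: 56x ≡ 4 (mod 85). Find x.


GCD(56, 85) = 1, unique solution
a^(-1) mod 85 = 41
x = 41 * 4 mod 85 = 79

x ≡ 79 (mod 85)


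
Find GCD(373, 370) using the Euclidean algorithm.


373 = 1 * 370 + 3
370 = 123 * 3 + 1
3 = 3 * 1 + 0
GCD = 1


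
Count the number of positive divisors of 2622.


2622 = 2^1 × 3^1 × 19^1 × 23^1
d(2622) = (1+1) × (1+1) × (1+1) × (1+1) = 16

16 divisors


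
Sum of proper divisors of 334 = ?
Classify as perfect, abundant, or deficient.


Proper divisors: 1, 2, 167
Sum = 1 + 2 + 167 = 170
170 < 334 → deficient

s(334) = 170 (deficient)


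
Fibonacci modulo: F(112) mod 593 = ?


F(k) mod 593 for k=1..112:
1, 1, 2, 3, 5, 8, 13, 21, 34, 55, 89, 144, 233, 377, 17, 394, 411, 212, 30, 242, 272, 514, 193, 114, 307, 421, 135, 556, 98, 61, 159, 220, 379, 6, 385, 391, 183, 574, 164, 145, 309, 454, 170, 31, 201, 232, 433, 72, 505, 577, 489, 473, 369, 249, 25, 274, 299, 573, 279, 259, 538, 204, 149, 353, 502, 262, 171, 433, 11, 444, 455, 306, 168, 474, 49, 523, 572, 502, 481, 390, 278, 75, 353, 428, 188, 23, 211, 234, 445, 86, 531, 24, 555, 579, 541, 527, 475, 409, 291, 107, 398, 505, 310, 222, 532, 161, 100, 261, 361, 29, 390, 419
F(112) mod 593 = 419


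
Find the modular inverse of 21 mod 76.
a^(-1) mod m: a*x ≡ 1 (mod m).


Use the extended Euclidean algorithm on (76, 21); each row r = 76*s + 21*t:
r=76, s=1, t=0
r=21, s=0, t=1
q=3: r=13, s=1, t=-3   [76*(1) + 21*(-3) = 13]
q=1: r=8, s=-1, t=4   [76*(-1) + 21*(4) = 8]
q=1: r=5, s=2, t=-7   [76*(2) + 21*(-7) = 5]
q=1: r=3, s=-3, t=11   [76*(-3) + 21*(11) = 3]
q=1: r=2, s=5, t=-18   [76*(5) + 21*(-18) = 2]
q=1: r=1, s=-8, t=29   [76*(-8) + 21*(29) = 1]
q=2: r=0, s=21, t=-76   [76*(21) + 21*(-76) = 0]
GCD = 1 with t = 29, so 21*(29) ≡ 1 (mod 76)
Inverse = 29 mod 76 = 29
Check: 21 * 29 = 609 ≡ 1 (mod 76)

21^(-1) ≡ 29 (mod 76)


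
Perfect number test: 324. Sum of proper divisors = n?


Proper divisors of 324: 1, 2, 3, 4, 6, 9, 12, 18, 27, 36, 54, 81, 108, 162
Sum = 1 + 2 + 3 + 4 + 6 + 9 + 12 + 18 + 27 + 36 + 54 + 81 + 108 + 162 = 523

No, 324 is not perfect (523 ≠ 324)


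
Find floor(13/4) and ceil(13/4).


13/4 = 3.2500
floor = 3
ceil = 4

floor = 3, ceil = 4


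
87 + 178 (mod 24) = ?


87 + 178 = 265
265 mod 24 = 1


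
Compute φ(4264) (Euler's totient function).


4264 = 2^3 × 13 × 41
Prime factors: 2, 13, 41
φ(4264) = 4264 × (1-1/2) × (1-1/13) × (1-1/41)
= 4264 × 1/2 × 12/13 × 40/41 = 1920

φ(4264) = 1920


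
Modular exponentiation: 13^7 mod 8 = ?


13^1 mod 8 = 5
13^2 mod 8 = 1
13^3 mod 8 = 5
13^4 mod 8 = 1
13^5 mod 8 = 5
13^6 mod 8 = 1
13^7 mod 8 = 5


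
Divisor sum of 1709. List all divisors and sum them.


Divisors of 1709: 1, 1709
Sum = 1 + 1709 = 1710

σ(1709) = 1710


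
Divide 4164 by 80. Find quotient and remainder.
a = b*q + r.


4164 = 80 * 52 + 4
Check: 4160 + 4 = 4164

q = 52, r = 4


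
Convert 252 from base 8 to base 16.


252 (base 8) = 170 (decimal)
170 (decimal) = AA (base 16)


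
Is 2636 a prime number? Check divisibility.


2636 / 2 = 1318 (exact division)
2636 is NOT prime.

No, 2636 is not prime


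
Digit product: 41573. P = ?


4 × 1 × 5 × 7 × 3 = 420


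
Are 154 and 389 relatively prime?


Euclidean algorithm:
389 = 2 * 154 + 81
154 = 1 * 81 + 73
81 = 1 * 73 + 8
73 = 9 * 8 + 1
8 = 8 * 1 + 0
GCD(154, 389) = 1

Yes, coprime (GCD = 1)


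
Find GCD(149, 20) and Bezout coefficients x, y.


Tabular extended Euclidean (each row: r = 149*s + 20*t):
r=149, s=1, t=0
r=20, s=0, t=1
q=7: r=9, s=1, t=-7   [149*(1) + 20*(-7) = 9]
q=2: r=2, s=-2, t=15   [149*(-2) + 20*(15) = 2]
q=4: r=1, s=9, t=-67   [149*(9) + 20*(-67) = 1]
q=2: r=0, s=-20, t=149   [149*(-20) + 20*(149) = 0]
GCD = 1; from the row with r=1: x=9, y=-67
Check: 149*(9) + 20*(-67) = 1341 - 1340 = 1

GCD = 1, x = 9, y = -67


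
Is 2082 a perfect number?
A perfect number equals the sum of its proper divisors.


Proper divisors of 2082: 1, 2, 3, 6, 347, 694, 1041
Sum = 1 + 2 + 3 + 6 + 347 + 694 + 1041 = 2094

No, 2082 is not perfect (2094 ≠ 2082)


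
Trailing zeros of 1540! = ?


floor(1540/5) = 308
floor(1540/25) = 61
floor(1540/125) = 12
floor(1540/625) = 2
Total = 383

383 trailing zeros


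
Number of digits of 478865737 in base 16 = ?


478865737 in base 16 = 1C8AE949
Number of digits = 8

8 digits (base 16)


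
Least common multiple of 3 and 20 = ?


GCD(3, 20) = 1
LCM = 3*20/1 = 60/1 = 60

LCM = 60


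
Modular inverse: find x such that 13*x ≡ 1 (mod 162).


Use the extended Euclidean algorithm on (162, 13); each row r = 162*s + 13*t:
r=162, s=1, t=0
r=13, s=0, t=1
q=12: r=6, s=1, t=-12   [162*(1) + 13*(-12) = 6]
q=2: r=1, s=-2, t=25   [162*(-2) + 13*(25) = 1]
q=6: r=0, s=13, t=-162   [162*(13) + 13*(-162) = 0]
GCD = 1 with t = 25, so 13*(25) ≡ 1 (mod 162)
Inverse = 25 mod 162 = 25
Check: 13 * 25 = 325 ≡ 1 (mod 162)

13^(-1) ≡ 25 (mod 162)


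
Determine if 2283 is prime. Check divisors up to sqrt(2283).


2283 / 3 = 761 (exact division)
2283 is NOT prime.

No, 2283 is not prime


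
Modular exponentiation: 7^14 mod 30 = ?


7^1 mod 30 = 7
7^2 mod 30 = 19
7^3 mod 30 = 13
7^4 mod 30 = 1
7^5 mod 30 = 7
7^6 mod 30 = 19
7^7 mod 30 = 13
7^8 mod 30 = 1
7^9 mod 30 = 7
7^10 mod 30 = 19
7^11 mod 30 = 13
7^12 mod 30 = 1
7^13 mod 30 = 7
7^14 mod 30 = 19


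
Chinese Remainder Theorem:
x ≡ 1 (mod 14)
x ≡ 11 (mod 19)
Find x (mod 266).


M = 14*19 = 266
M1 = M/14 = 19, M2 = M/19 = 14
M1^(-1) mod 14 = 3, M2^(-1) mod 19 = 15
x = 1*19*3 + 11*14*15 = 2367
2367 mod 266 = 239
Check: 239 mod 14 = 1 ✓, 239 mod 19 = 11 ✓

x ≡ 239 (mod 266)


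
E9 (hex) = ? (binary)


E9 (base 16) = 233 (decimal)
233 (decimal) = 11101001 (base 2)


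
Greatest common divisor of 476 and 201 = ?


476 = 2 * 201 + 74
201 = 2 * 74 + 53
74 = 1 * 53 + 21
53 = 2 * 21 + 11
21 = 1 * 11 + 10
11 = 1 * 10 + 1
10 = 10 * 1 + 0
GCD = 1


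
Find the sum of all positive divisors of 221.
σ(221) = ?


Divisors of 221: 1, 13, 17, 221
Sum = 1 + 13 + 17 + 221 = 252

σ(221) = 252


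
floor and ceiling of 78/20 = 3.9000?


78/20 = 3.9000
floor = 3
ceil = 4

floor = 3, ceil = 4


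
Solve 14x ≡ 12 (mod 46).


GCD(14, 46) = 2 divides 12
Divide: 7x ≡ 6 (mod 23)
x ≡ 14 (mod 23)


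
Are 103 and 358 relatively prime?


Euclidean algorithm:
358 = 3 * 103 + 49
103 = 2 * 49 + 5
49 = 9 * 5 + 4
5 = 1 * 4 + 1
4 = 4 * 1 + 0
GCD(103, 358) = 1

Yes, coprime (GCD = 1)


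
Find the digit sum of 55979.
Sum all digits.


5 + 5 + 9 + 7 + 9 = 35


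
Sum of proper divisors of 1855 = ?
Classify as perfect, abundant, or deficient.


Proper divisors: 1, 5, 7, 35, 53, 265, 371
Sum = 1 + 5 + 7 + 35 + 53 + 265 + 371 = 737
737 < 1855 → deficient

s(1855) = 737 (deficient)


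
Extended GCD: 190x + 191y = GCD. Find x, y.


Tabular extended Euclidean (each row: r = 190*s + 191*t):
r=190, s=1, t=0
r=191, s=0, t=1
q=0: r=190, s=1, t=0   [190*(1) + 191*(0) = 190]
q=1: r=1, s=-1, t=1   [190*(-1) + 191*(1) = 1]
q=190: r=0, s=191, t=-190   [190*(191) + 191*(-190) = 0]
GCD = 1; from the row with r=1: x=-1, y=1
Check: 190*(-1) + 191*(1) = -190 + 191 = 1

GCD = 1, x = -1, y = 1


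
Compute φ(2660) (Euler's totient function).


2660 = 2^2 × 5 × 7 × 19
Prime factors: 2, 5, 7, 19
φ(2660) = 2660 × (1-1/2) × (1-1/5) × (1-1/7) × (1-1/19)
= 2660 × 1/2 × 4/5 × 6/7 × 18/19 = 864

φ(2660) = 864


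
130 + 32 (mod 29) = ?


130 + 32 = 162
162 mod 29 = 17


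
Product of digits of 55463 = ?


5 × 5 × 4 × 6 × 3 = 1800


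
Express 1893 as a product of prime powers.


1893 / 3 = 631
631 / 631 = 1
1893 = 3 × 631


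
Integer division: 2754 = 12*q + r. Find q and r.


2754 = 12 * 229 + 6
Check: 2748 + 6 = 2754

q = 229, r = 6


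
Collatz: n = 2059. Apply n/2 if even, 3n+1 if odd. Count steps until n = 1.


2059 → 6178 → 3089 → 9268 → 4634 → 2317 → 6952 → 3476 → 1738 → 869 → 2608 → 1304 → 652 → 326 → 163 → 490 → 245 → 736 → 368 → 184 → 92 → 46 → 23 → 70 → 35 → 106 → 53 → 160 → 80 → 40 → 20 → 10 → 5 → 16 → 8 → 4 → 2 → 1
Total steps = 37

37 steps


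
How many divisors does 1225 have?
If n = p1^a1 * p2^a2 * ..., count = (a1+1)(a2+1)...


1225 = 5^2 × 7^2
d(1225) = (2+1) × (2+1) = 9

9 divisors


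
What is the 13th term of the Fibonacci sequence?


Sequence: 1, 1, 2, 3, 5, 8, 13, 21, 34, 55, 89, 144, 233
F(13) = 233


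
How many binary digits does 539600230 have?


539600230 in base 2 = 100000001010011010010101100110
Number of digits = 30

30 digits (base 2)
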